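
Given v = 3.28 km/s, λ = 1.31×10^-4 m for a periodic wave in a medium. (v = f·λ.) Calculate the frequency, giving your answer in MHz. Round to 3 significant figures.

Rearranging: f = v/λ.
v = 3.28 km/s = 3280 m/s; λ = 1.31×10^-4 m.
f = 2.504×10^7 Hz
2.504×10^7 Hz × (1 MHz / 1.000×10^6 Hz) = 25.04 MHz

25.0 MHz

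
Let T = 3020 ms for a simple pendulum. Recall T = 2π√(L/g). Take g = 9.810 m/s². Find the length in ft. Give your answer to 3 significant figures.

7.44 ft

Solving T = 2π√(L/g) for L: L = g·(T/2π)².
T = 3020 ms = 3.020 s; g = 9.810 m/s².
L = 2.266 m
2.266 m × (1 ft / 0.3048 m) = 7.435 ft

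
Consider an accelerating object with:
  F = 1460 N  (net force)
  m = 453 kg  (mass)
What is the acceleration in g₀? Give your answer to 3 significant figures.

Rearranging: a = F/m.
F = 1460 N; m = 453 kg.
a = 3.223 m/s²
3.223 m/s² × (1 g₀ / 9.807 m/s²) = 0.3287 g₀

0.329 g₀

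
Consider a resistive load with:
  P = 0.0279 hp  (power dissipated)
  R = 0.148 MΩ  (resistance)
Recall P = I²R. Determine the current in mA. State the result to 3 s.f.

11.9 mA

Rearranging P = I²R for I: I = √(P/R).
P = 0.0279 hp = 20.81 W; R = 0.148 MΩ = 1.480×10^5 Ω.
I = 0.01186 A
0.01186 A × (1 mA / 0.001000 A) = 11.86 mA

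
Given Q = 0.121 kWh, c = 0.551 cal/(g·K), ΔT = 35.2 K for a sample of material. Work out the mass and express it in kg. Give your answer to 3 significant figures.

Solving Q = m·c·ΔT for m: m = Q/(c·ΔT).
Q = 0.121 kWh = 4.356×10^5 J; c = 0.551 cal/(g·K) = 2305 J/(kg·K); ΔT = 35.2 K.
m = 5.368 kg

5.37 kg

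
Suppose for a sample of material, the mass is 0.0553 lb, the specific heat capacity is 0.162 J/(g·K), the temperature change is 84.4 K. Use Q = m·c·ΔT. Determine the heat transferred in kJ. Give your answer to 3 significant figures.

0.343 kJ

Q is given directly by: Q = mcΔT.
m = 0.0553 lb = 0.02508 kg; c = 0.162 J/(g·K) = 162.0 J/(kg·K); ΔT = 84.4 K.
Q = 343.0 J
343.0 J × (1 kJ / 1000 J) = 0.3430 kJ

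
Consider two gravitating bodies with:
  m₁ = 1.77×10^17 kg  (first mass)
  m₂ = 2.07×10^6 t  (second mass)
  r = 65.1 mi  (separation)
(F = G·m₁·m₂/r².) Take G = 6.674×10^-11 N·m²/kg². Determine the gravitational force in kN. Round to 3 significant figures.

From Newton's law of gravitation: F = Gm₁m₂/r².
m₁ = 1.77×10^17 kg; m₂ = 2.07×10^6 t = 2.070×10^9 kg; r = 65.1 mi = 1.048×10^5 m; G = 6.674×10^-11 N·m²/kg².
F = 2.228×10^6 N
2.228×10^6 N × (1 kN / 1000 N) = 2228 kN

2230 kN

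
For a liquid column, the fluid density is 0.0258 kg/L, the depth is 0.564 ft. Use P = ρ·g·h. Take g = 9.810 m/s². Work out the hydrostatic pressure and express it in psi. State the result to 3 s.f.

Directly: P = ρgh.
ρ = 0.0258 kg/L = 25.80 kg/m³; h = 0.564 ft = 0.1719 m; g = 9.810 m/s².
P = 43.51 Pa
43.51 Pa × (1 psi / 6895 Pa) = 0.006311 psi

0.00631 psi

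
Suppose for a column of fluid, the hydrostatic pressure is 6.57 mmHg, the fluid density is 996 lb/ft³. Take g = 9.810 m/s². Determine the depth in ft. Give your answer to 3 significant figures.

Solving P = ρ·g·h for h: h = P/(ρ·g).
P = 6.57 mmHg = 875.9 Pa; ρ = 996 lb/ft³ = 15954 kg/m³; g = 9.810 m/s².
h = 0.005597 m
0.005597 m × (1 ft / 0.3048 m) = 0.01836 ft

0.0184 ft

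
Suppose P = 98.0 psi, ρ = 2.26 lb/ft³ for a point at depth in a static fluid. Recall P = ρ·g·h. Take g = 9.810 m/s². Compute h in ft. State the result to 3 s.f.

6240 ft

Solving P = ρ·g·h for h: h = P/(ρ·g).
P = 98.0 psi = 6.757×10^5 Pa; ρ = 2.26 lb/ft³ = 36.20 kg/m³; g = 9.810 m/s².
h = 1903 m
1903 m × (1 ft / 0.3048 m) = 6242 ft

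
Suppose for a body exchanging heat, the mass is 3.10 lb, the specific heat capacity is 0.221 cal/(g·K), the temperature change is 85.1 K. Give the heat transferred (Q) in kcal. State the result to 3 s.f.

Directly: Q = mcΔT.
m = 3.10 lb = 1.406 kg; c = 0.221 cal/(g·K) = 924.7 J/(kg·K); ΔT = 85.1 K.
Q = 1.106×10^5 J  (the unit combination reduces to kg·m²/s² = J)
1.106×10^5 J × (1 kcal / 4184 J) = 26.45 kcal

26.4 kcal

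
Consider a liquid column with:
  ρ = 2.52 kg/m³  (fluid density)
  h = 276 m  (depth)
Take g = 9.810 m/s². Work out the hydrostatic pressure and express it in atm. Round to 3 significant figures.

Directly: P = ρgh.
ρ = 2.52 kg/m³; h = 276 m; g = 9.810 m/s².
P = 6823 Pa
6823 Pa × (1 atm / 1.013×10^5 Pa) = 0.06734 atm

0.0673 atm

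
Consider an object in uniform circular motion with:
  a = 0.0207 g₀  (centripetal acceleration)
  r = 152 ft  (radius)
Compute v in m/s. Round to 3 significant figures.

3.07 m/s

Solving a = v²/r for v: v = √(a·r).
a = 0.0207 g₀ = 0.2030 m/s²; r = 152 ft = 46.33 m.
v = 3.067 m/s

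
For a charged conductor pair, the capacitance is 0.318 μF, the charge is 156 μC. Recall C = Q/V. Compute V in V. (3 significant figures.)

Solving C = Q/V for V: V = Q/C.
C = 0.318 μF = 3.180×10^-7 F; Q = 156 μC = 1.560×10^-4 C.
V = 490.6 V

491 V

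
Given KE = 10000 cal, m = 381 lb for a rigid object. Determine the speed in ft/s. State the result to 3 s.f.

72.2 ft/s

Rearranging KE = ½mv² for v: v = √(2·KE/m).
KE = 10000 cal = 41840 J; m = 381 lb = 172.8 kg.
v = 22.00 m/s
22.00 m/s × (1 ft/s / 0.3048 m/s) = 72.19 ft/s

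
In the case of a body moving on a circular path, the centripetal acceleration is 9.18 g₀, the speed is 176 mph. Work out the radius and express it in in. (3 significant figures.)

2710 in

Rearranging a = v²/r for r: r = v²/a.
a = 9.18 g₀ = 90.03 m/s²; v = 176 mph = 78.68 m/s.
r = 68.76 m
68.76 m × (1 in / 0.02540 m) = 2707 in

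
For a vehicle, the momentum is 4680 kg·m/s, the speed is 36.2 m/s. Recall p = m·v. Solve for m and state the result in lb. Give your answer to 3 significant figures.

285 lb

Rearranging: m = p/v.
p = 4680 kg·m/s; v = 36.2 m/s.
m = 129.3 kg
129.3 kg × (1 lb / 0.4536 kg) = 285.0 lb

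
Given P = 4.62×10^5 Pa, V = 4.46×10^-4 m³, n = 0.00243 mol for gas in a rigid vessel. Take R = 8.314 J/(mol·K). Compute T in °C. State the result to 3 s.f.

9930 °C

From the ideal-gas law: T = PV/(nR).
P = 4.62×10^5 Pa; V = 4.46×10^-4 m³; n = 0.00243 mol; R = 8.314 J/(mol·K).
T = 10199 K
10199 K − 273.15 = 9926 °C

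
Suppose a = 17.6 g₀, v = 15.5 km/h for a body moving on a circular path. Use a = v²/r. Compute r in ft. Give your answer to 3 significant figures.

0.352 ft

Solving a = v²/r for r: r = v²/a.
a = 17.6 g₀ = 172.6 m/s²; v = 15.5 km/h = 4.306 m/s.
r = 0.1074 m
0.1074 m × (1 ft / 0.3048 m) = 0.3524 ft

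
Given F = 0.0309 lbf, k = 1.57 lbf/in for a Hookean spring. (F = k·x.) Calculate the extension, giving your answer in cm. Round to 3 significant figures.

0.0500 cm

Rearranging: x = F/k.
F = 0.0309 lbf = 0.1375 N; k = 1.57 lbf/in = 274.9 N/m.
x = 4.999×10^-4 m
4.999×10^-4 m × (1 cm / 0.01000 m) = 0.04999 cm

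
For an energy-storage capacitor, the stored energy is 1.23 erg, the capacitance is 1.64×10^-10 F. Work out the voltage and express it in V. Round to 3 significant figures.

Rearranging E = ½C·V² for V: V = √(2E/C).
E = 1.23 erg = 1.230×10^-7 J; C = 1.64×10^-10 F.
V = 38.73 V

38.7 V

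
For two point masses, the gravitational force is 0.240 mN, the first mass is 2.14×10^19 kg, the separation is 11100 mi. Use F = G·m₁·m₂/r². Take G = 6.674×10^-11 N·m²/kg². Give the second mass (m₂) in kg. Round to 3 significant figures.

53.6 kg

From Newton's law of gravitation: m₂ = F·r²/(G·m₁).
F = 0.240 mN = 2.400×10^-4 N; m₁ = 2.14×10^19 kg; r = 11100 mi = 1.786×10^7 m; G = 6.674×10^-11 N·m²/kg².
m₂ = 53.62 kg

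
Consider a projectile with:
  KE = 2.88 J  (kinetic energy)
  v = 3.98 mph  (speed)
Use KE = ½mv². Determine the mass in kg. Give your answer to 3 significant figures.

Rearranging KE = ½mv² for m: m = 2·KE/v².
KE = 2.88 J; v = 3.98 mph = 1.779 m/s.
m = 1.820 kg

1.82 kg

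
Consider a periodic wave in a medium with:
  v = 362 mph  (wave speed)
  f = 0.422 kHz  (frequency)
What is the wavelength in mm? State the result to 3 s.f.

383 mm

Rearranging: λ = v/f.
v = 362 mph = 161.8 m/s; f = 0.422 kHz = 422.0 Hz.
λ = 0.3835 m
0.3835 m × (1 mm / 0.001000 m) = 383.5 mm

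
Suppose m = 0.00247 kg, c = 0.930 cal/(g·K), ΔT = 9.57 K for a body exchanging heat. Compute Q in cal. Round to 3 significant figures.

22.0 cal

Directly: Q = mcΔT.
m = 0.00247 kg; c = 0.930 cal/(g·K) = 3891 J/(kg·K); ΔT = 9.57 K.
Q = 91.98 J
91.98 J × (1 cal / 4.184 J) = 21.98 cal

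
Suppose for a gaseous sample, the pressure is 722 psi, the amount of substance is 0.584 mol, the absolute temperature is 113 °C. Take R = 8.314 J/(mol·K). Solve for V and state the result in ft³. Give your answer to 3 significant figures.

From the ideal-gas law: V = nRT/P.
P = 722 psi = 4.978×10^6 Pa; n = 0.584 mol; T = 113 °C = 386.1 K; R = 8.314 J/(mol·K).
V = 3.766×10^-4 m³
3.766×10^-4 m³ × (1 ft³ / 0.02832 m³) = 0.01330 ft³

0.0133 ft³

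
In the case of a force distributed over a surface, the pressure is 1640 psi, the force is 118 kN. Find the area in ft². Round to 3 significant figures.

Rearranging P = F/A for A: A = F/P.
P = 1640 psi = 1.131×10^7 Pa; F = 118 kN = 1.180×10^5 N.
A = 0.01044 m²
0.01044 m² × (1 ft² / 0.09290 m²) = 0.1123 ft²

0.112 ft²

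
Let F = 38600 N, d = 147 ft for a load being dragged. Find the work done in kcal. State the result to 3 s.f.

W is given directly by: W = F·d.
F = 38600 N; d = 147 ft = 44.81 m.
W = 1.729×10^6 J
1.729×10^6 J × (1 kcal / 4184 J) = 413.4 kcal

413 kcal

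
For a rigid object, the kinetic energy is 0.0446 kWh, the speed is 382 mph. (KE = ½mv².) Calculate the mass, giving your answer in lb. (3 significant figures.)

Solving KE = ½mv² for m: m = 2·KE/v².
KE = 0.0446 kWh = 1.606×10^5 J; v = 382 mph = 170.8 m/s.
m = 11.01 kg
11.01 kg × (1 lb / 0.4536 kg) = 24.28 lb

24.3 lb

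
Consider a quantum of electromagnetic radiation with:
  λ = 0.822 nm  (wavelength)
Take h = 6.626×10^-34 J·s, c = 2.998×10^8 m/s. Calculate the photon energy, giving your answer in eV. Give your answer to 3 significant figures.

E is given directly by: E = hc/λ.
λ = 0.822 nm = 8.220×10^-10 m; h = 6.626×10^-34 J·s; c = 2.998×10^8 m/s.
E = 2.417×10^-16 J
2.417×10^-16 J × (1 eV / 1.602×10^-19 J) = 1508 eV

1510 eV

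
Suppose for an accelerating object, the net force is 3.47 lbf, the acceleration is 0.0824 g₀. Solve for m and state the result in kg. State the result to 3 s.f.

19.1 kg

From Newton's second law: m = F/a.
F = 3.47 lbf = 15.44 N; a = 0.0824 g₀ = 0.8081 m/s².
m = 19.10 kg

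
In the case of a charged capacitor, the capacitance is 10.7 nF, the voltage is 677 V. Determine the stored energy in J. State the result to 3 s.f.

0.00245 J

Directly: E = ½CV².
C = 10.7 nF = 1.070×10^-8 F; V = 677 V.
E = 0.002452 J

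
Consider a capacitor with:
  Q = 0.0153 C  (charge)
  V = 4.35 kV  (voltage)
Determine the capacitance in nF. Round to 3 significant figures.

C is given directly by: C = Q/V.
Q = 0.0153 C; V = 4.35 kV = 4350 V.
C = 3.517×10^-6 F
3.517×10^-6 F × (1 nF / 1.000×10^-9 F) = 3517 nF

3520 nF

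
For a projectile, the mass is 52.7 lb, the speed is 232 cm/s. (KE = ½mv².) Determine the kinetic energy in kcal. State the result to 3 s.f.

Directly: KE = ½mv².
m = 52.7 lb = 23.90 kg; v = 232 cm/s = 2.320 m/s.
KE = 64.33 J
64.33 J × (1 kcal / 4184 J) = 0.01538 kcal

0.0154 kcal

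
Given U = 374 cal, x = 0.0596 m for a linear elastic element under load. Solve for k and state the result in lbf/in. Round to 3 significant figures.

5030 lbf/in

Solving U = ½k·x² for k: k = 2U/x².
U = 374 cal = 1565 J; x = 0.0596 m.
k = 8.811×10^5 N/m
8.811×10^5 N/m × (1 lbf/in / 175.1 N/m) = 5031 lbf/in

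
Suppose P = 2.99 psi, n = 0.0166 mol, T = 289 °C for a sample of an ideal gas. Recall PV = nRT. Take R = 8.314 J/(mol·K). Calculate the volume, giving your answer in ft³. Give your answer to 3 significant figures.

0.133 ft³

Solving PV = nRT for V: V = nRT/P.
P = 2.99 psi = 20615 Pa; n = 0.0166 mol; T = 289 °C = 562.1 K; R = 8.314 J/(mol·K).
V = 0.003763 m³
0.003763 m³ × (1 ft³ / 0.02832 m³) = 0.1329 ft³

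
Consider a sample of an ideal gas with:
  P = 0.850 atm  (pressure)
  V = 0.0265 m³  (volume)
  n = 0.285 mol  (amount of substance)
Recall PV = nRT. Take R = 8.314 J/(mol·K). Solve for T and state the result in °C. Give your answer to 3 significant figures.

690 °C

From the ideal-gas law: T = PV/(nR).
P = 0.850 atm = 86126 Pa; V = 0.0265 m³; n = 0.285 mol; R = 8.314 J/(mol·K).
T = 963.2 K
963.2 K − 273.15 = 690.1 °C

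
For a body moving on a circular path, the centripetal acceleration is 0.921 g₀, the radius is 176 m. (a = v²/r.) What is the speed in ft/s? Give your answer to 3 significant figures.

131 ft/s

Rearranging: v = √(a·r).
a = 0.921 g₀ = 9.032 m/s²; r = 176 m.
v = 39.87 m/s
39.87 m/s × (1 ft/s / 0.3048 m/s) = 130.8 ft/s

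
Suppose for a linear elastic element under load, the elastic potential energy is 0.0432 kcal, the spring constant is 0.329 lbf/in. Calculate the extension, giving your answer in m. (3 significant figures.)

2.50 m

Rearranging U = ½k·x² for x: x = √(2U/k).
U = 0.0432 kcal = 180.7 J; k = 0.329 lbf/in = 57.62 N/m.
x = 2.505 m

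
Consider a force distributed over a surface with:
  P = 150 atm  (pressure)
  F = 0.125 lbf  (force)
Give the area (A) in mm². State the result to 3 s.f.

Rearranging: A = F/P.
P = 150 atm = 1.520×10^7 Pa; F = 0.125 lbf = 0.5560 N.
A = 3.658×10^-8 m²
3.658×10^-8 m² × (1 mm² / 1.000×10^-6 m²) = 0.03658 mm²

0.0366 mm²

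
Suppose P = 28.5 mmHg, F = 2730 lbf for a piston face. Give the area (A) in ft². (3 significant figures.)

Rearranging: A = F/P.
P = 28.5 mmHg = 3800 Pa; F = 2730 lbf = 12144 N.
A = 3.196 m²
3.196 m² × (1 ft² / 0.09290 m²) = 34.40 ft²

34.4 ft²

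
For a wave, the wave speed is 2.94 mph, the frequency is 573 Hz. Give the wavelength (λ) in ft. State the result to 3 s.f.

0.00753 ft

Rearranging: λ = v/f.
v = 2.94 mph = 1.314 m/s; f = 573 Hz.
λ = 0.002294 m
0.002294 m × (1 ft / 0.3048 m) = 0.007525 ft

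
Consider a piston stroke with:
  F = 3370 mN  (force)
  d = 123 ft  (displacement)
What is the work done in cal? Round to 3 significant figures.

W is given directly by: W = F·d.
F = 3370 mN = 3.370 N; d = 123 ft = 37.49 m.
W = 126.3 J  (the unit combination reduces to kg·m²/s² = J)
126.3 J × (1 cal / 4.184 J) = 30.20 cal

30.2 cal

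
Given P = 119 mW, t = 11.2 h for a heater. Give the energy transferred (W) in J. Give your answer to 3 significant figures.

Rearranging P = W/t for W: W = P·t.
P = 119 mW = 0.1190 W; t = 11.2 h = 40320 s.
W = 4798 J

4800 J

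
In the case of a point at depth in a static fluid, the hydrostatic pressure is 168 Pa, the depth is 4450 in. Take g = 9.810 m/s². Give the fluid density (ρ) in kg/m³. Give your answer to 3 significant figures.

0.152 kg/m³

Solving P = ρ·g·h for ρ: ρ = P/(g·h).
P = 168 Pa; h = 4450 in = 113.0 m; g = 9.810 m/s².
ρ = 0.1515 kg/m³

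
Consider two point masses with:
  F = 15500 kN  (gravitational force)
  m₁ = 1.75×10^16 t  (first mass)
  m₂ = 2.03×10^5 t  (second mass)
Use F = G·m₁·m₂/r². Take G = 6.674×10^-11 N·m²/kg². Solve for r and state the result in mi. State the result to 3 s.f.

Rearranging: r = √(G·m₁m₂/F).
F = 15500 kN = 1.550×10^7 N; m₁ = 1.75×10^16 t = 1.750×10^19 kg; m₂ = 2.03×10^5 t = 2.030×10^8 kg; G = 6.674×10^-11 N·m²/kg².
r = 1.237×10^5 m
1.237×10^5 m × (1 mi / 1609 m) = 76.85 mi

76.9 mi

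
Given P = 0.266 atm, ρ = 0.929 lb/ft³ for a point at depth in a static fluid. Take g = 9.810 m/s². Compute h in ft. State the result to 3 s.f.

Rearranging P = ρ·g·h for h: h = P/(ρ·g).
P = 0.266 atm = 26952 Pa; ρ = 0.929 lb/ft³ = 14.88 kg/m³; g = 9.810 m/s².
h = 184.6 m
184.6 m × (1 ft / 0.3048 m) = 605.7 ft

606 ft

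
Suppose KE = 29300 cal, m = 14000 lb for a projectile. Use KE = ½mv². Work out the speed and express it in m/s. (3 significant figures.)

6.21 m/s

Rearranging KE = ½mv² for v: v = √(2·KE/m).
KE = 29300 cal = 1.226×10^5 J; m = 14000 lb = 6350 kg.
v = 6.214 m/s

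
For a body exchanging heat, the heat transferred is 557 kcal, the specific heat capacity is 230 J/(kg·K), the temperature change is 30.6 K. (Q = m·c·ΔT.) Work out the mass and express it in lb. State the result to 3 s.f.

Rearranging Q = m·c·ΔT for m: m = Q/(c·ΔT).
Q = 557 kcal = 2.330×10^6 J; c = 230 J/(kg·K); ΔT = 30.6 K.
m = 331.1 kg
331.1 kg × (1 lb / 0.4536 kg) = 730.0 lb

730 lb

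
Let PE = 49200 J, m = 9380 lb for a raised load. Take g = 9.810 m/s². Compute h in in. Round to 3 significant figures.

Rearranging: h = PE/(m·g).
PE = 49200 J; m = 9380 lb = 4255 kg; g = 9.810 m/s².
h = 1.179 m
1.179 m × (1 in / 0.02540 m) = 46.41 in

46.4 in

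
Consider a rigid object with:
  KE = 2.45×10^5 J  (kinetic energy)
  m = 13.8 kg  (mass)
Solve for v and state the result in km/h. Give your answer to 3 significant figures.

Rearranging: v = √(2·KE/m).
KE = 2.45×10^5 J; m = 13.8 kg.
v = 188.4 m/s
188.4 m/s × (1 km/h / 0.2778 m/s) = 678.4 km/h

678 km/h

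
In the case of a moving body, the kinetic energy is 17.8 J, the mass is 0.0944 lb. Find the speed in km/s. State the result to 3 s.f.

0.0288 km/s

Solving KE = ½mv² for v: v = √(2·KE/m).
KE = 17.8 J; m = 0.0944 lb = 0.04282 kg.
v = 28.83 m/s
28.83 m/s × (1 km/s / 1000 m/s) = 0.02883 km/s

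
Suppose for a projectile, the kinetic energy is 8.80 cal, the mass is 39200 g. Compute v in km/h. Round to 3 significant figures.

Rearranging: v = √(2·KE/m).
KE = 8.80 cal = 36.82 J; m = 39200 g = 39.20 kg.
v = 1.371 m/s
1.371 m/s × (1 km/h / 0.2778 m/s) = 4.934 km/h

4.93 km/h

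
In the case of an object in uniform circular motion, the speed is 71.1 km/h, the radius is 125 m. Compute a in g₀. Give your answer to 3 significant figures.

0.318 g₀

a is given directly by: a = v²/r.
v = 71.1 km/h = 19.75 m/s; r = 125 m.
a = 3.120 m/s²
3.120 m/s² × (1 g₀ / 9.807 m/s²) = 0.3182 g₀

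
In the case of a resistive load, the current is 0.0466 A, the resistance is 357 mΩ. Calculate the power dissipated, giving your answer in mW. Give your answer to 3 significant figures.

0.775 mW

Directly: P = I²R.
I = 0.0466 A; R = 357 mΩ = 0.3570 Ω.
P = 7.752×10^-4 W  (the unit combination reduces to kg·m²/s³ = W)
7.752×10^-4 W × (1 mW / 0.001000 W) = 0.7752 mW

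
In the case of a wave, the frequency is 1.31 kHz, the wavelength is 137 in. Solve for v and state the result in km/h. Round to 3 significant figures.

v is given directly by: v = fλ.
f = 1.31 kHz = 1310 Hz; λ = 137 in = 3.480 m.
v = 4559 m/s
4559 m/s × (1 km/h / 0.2778 m/s) = 16411 km/h

16400 km/h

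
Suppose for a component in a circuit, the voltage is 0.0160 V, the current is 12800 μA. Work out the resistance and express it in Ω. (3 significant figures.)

1.25 Ω

From Ohm's law: R = V/I.
V = 0.0160 V; I = 12800 μA = 0.01280 A.
R = 1.250 Ω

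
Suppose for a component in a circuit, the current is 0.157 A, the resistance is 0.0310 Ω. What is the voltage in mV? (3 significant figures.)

4.87 mV

From Ohm's law: V = IR.
I = 0.157 A; R = 0.0310 Ω.
V = 0.004867 V
0.004867 V × (1 mV / 0.001000 V) = 4.867 mV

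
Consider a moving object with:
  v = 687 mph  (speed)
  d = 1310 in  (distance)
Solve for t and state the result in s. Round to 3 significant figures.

Rearranging: t = d/v.
v = 687 mph = 307.1 m/s; d = 1310 in = 33.27 m.
t = 0.1083 s

0.108 s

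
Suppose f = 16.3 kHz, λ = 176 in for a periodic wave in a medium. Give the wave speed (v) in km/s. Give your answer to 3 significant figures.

v is given directly by: v = fλ.
f = 16.3 kHz = 16300 Hz; λ = 176 in = 4.470 m.
v = 72868 m/s
72868 m/s × (1 km/s / 1000 m/s) = 72.87 km/s

72.9 km/s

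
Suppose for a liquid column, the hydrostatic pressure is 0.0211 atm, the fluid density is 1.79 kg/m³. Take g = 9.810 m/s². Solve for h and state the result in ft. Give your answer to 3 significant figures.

Rearranging: h = P/(ρ·g).
P = 0.0211 atm = 2138 Pa; ρ = 1.79 kg/m³; g = 9.810 m/s².
h = 121.8 m
121.8 m × (1 ft / 0.3048 m) = 399.4 ft

399 ft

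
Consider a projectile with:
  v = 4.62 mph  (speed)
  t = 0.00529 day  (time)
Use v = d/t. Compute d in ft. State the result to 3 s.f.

3100 ft

Solving v = d/t for d: d = v·t.
v = 4.62 mph = 2.065 m/s; t = 0.00529 day = 457.1 s.
d = 944.0 m
944.0 m × (1 ft / 0.3048 m) = 3097 ft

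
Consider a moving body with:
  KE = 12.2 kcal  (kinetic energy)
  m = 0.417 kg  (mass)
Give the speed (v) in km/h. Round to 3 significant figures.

1780 km/h

Rearranging: v = √(2·KE/m).
KE = 12.2 kcal = 51045 J; m = 0.417 kg.
v = 494.8 m/s
494.8 m/s × (1 km/h / 0.2778 m/s) = 1781 km/h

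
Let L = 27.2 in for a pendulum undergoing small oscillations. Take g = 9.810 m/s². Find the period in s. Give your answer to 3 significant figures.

1.67 s

T is given directly by: T = 2π√(L/g).
L = 27.2 in = 0.6909 m; g = 9.810 m/s².
T = 1.667 s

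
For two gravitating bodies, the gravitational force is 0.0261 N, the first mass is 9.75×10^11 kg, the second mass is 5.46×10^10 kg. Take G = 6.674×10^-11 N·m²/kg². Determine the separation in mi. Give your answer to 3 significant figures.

7250 mi

Solving F = G·m₁·m₂/r² for r: r = √(G·m₁m₂/F).
F = 0.0261 N; m₁ = 9.75×10^11 kg; m₂ = 5.46×10^10 kg; G = 6.674×10^-11 N·m²/kg².
r = 1.167×10^7 m
1.167×10^7 m × (1 mi / 1609 m) = 7250 mi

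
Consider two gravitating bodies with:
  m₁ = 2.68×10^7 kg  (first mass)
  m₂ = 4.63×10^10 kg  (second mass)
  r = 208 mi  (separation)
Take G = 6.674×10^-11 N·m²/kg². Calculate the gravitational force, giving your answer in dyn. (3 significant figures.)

From Newton's law of gravitation: F = Gm₁m₂/r².
m₁ = 2.68×10^7 kg; m₂ = 4.63×10^10 kg; r = 208 mi = 3.347×10^5 m; G = 6.674×10^-11 N·m²/kg².
F = 7.391×10^-4 N  (the unit combination reduces to kg·m/s² = N)
7.391×10^-4 N × (1 dyn / 1.000×10^-5 N) = 73.91 dyn

73.9 dyn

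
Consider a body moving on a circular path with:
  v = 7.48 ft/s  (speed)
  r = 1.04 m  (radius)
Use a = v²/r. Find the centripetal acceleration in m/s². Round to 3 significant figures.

a is given directly by: a = v²/r.
v = 7.48 ft/s = 2.280 m/s; r = 1.04 m.
a = 4.998 m/s²

5.00 m/s²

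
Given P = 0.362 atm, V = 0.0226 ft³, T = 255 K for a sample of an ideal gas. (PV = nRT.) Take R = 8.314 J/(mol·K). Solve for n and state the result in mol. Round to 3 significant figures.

Rearranging PV = nRT for n: n = PV/(RT).
P = 0.362 atm = 36680 Pa; V = 0.0226 ft³ = 6.400×10^-4 m³; T = 255 K; R = 8.314 J/(mol·K).
n = 0.01107 mol

0.0111 mol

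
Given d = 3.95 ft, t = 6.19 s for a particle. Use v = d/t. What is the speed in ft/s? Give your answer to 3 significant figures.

0.638 ft/s

Directly: v = d/t.
d = 3.95 ft = 1.204 m; t = 6.19 s.
v = 0.1945 m/s
0.1945 m/s × (1 ft/s / 0.3048 m/s) = 0.6381 ft/s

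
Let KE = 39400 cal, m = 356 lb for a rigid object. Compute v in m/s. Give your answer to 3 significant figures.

Rearranging: v = √(2·KE/m).
KE = 39400 cal = 1.648×10^5 J; m = 356 lb = 161.5 kg.
v = 45.19 m/s

45.2 m/s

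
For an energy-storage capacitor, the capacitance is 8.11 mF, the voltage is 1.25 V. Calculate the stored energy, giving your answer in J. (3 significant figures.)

0.00634 J

E is given directly by: E = ½CV².
C = 8.11 mF = 0.008110 F; V = 1.25 V.
E = 0.006336 J  (the unit combination reduces to kg·m²/s² = J)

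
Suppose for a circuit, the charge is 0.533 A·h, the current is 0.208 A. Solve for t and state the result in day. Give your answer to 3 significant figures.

0.107 day

Rearranging q = I·t for t: t = q/I.
q = 0.533 A·h = 1919 C; I = 0.208 A.
t = 9225 s
9225 s × (1 day / 86400 s) = 0.1068 day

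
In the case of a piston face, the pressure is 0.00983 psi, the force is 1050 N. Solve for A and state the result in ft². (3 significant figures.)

Solving P = F/A for A: A = F/P.
P = 0.00983 psi = 67.78 Pa; F = 1050 N.
A = 15.49 m²
15.49 m² × (1 ft² / 0.09290 m²) = 166.8 ft²

167 ft²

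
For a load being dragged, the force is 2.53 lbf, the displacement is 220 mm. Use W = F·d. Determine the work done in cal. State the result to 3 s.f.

W is given directly by: W = F·d.
F = 2.53 lbf = 11.25 N; d = 220 mm = 0.2200 m.
W = 2.476 J  (the unit combination reduces to kg·m²/s² = J)
2.476 J × (1 cal / 4.184 J) = 0.5917 cal

0.592 cal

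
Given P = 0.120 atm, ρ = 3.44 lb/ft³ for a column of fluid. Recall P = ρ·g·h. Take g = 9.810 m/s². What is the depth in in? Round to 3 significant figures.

Rearranging: h = P/(ρ·g).
P = 0.120 atm = 12159 Pa; ρ = 3.44 lb/ft³ = 55.10 kg/m³; g = 9.810 m/s².
h = 22.49 m
22.49 m × (1 in / 0.02540 m) = 885.6 in

886 in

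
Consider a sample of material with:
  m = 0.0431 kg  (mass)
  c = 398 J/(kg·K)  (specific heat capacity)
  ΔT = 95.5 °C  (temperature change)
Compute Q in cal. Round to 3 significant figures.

392 cal

Q is given directly by: Q = mcΔT.
m = 0.0431 kg; c = 398 J/(kg·K); ΔT = 95.5 °C = 95.50 K.
Q = 1638 J
1638 J × (1 cal / 4.184 J) = 391.5 cal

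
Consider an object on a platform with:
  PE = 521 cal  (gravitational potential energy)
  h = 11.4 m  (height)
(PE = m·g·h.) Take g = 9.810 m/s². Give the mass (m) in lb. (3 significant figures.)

43.0 lb

Solving PE = m·g·h for m: m = PE/(g·h).
PE = 521 cal = 2180 J; h = 11.4 m; g = 9.810 m/s².
m = 19.49 kg
19.49 kg × (1 lb / 0.4536 kg) = 42.97 lb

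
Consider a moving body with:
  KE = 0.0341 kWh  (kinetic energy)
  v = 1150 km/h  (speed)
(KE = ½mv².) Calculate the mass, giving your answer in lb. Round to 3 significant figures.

Rearranging: m = 2·KE/v².
KE = 0.0341 kWh = 1.228×10^5 J; v = 1150 km/h = 319.4 m/s.
m = 2.406 kg
2.406 kg × (1 lb / 0.4536 kg) = 5.304 lb

5.30 lb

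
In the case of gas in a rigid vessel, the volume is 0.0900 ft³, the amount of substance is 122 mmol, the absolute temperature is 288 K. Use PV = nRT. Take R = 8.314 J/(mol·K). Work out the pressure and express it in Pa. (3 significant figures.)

1.15×10^5 Pa

From the ideal-gas law: P = nRT/V.
V = 0.0900 ft³ = 0.002549 m³; n = 122 mmol = 0.1220 mol; T = 288 K; R = 8.314 J/(mol·K).
P = 1.146×10^5 Pa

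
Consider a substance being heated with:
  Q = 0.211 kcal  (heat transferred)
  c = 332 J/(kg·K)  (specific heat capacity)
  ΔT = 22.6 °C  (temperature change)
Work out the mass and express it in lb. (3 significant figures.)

Rearranging Q = m·c·ΔT for m: m = Q/(c·ΔT).
Q = 0.211 kcal = 882.8 J; c = 332 J/(kg·K); ΔT = 22.6 °C = 22.60 K.
m = 0.1177 kg
0.1177 kg × (1 lb / 0.4536 kg) = 0.2594 lb

0.259 lb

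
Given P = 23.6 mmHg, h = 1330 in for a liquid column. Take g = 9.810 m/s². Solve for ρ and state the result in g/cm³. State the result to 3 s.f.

0.00949 g/cm³

Rearranging P = ρ·g·h for ρ: ρ = P/(g·h).
P = 23.6 mmHg = 3146 Pa; h = 1330 in = 33.78 m; g = 9.810 m/s².
ρ = 9.494 kg/m³
9.494 kg/m³ × (1 g/cm³ / 1000 kg/m³) = 0.009494 g/cm³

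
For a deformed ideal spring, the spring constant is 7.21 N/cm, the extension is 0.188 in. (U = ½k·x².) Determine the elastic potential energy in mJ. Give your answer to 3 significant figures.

U is given directly by: U = ½kx².
k = 7.21 N/cm = 721.0 N/m; x = 0.188 in = 0.004775 m.
U = 0.008220 J  (the unit combination reduces to kg·m²/s² = J)
0.008220 J × (1 mJ / 0.001000 J) = 8.220 mJ

8.22 mJ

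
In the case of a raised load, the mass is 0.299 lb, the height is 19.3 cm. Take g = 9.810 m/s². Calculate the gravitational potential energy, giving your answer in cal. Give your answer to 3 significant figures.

0.0614 cal

Directly: PE = mgh.
m = 0.299 lb = 0.1356 kg; h = 19.3 cm = 0.1930 m; g = 9.810 m/s².
PE = 0.2568 J  (the unit combination reduces to kg·m²/s² = J)
0.2568 J × (1 cal / 4.184 J) = 0.06137 cal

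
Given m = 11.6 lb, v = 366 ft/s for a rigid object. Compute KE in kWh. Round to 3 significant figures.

Directly: KE = ½mv².
m = 11.6 lb = 5.262 kg; v = 366 ft/s = 111.6 m/s.
KE = 32741 J
32741 J × (1 kWh / 3.600×10^6 J) = 0.009095 kWh

0.00909 kWh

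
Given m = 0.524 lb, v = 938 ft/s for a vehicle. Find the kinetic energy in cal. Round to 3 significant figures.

2320 cal

KE is given directly by: KE = ½mv².
m = 0.524 lb = 0.2377 kg; v = 938 ft/s = 285.9 m/s.
KE = 9714 J  (the unit combination reduces to kg·m²/s² = J)
9714 J × (1 cal / 4.184 J) = 2322 cal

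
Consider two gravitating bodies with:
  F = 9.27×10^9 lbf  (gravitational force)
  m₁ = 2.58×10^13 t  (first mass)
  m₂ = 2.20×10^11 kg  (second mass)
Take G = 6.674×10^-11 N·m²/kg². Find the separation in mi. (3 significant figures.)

1.88 mi

Rearranging: r = √(G·m₁m₂/F).
F = 9.27×10^9 lbf = 4.124×10^10 N; m₁ = 2.58×10^13 t = 2.580×10^16 kg; m₂ = 2.20×10^11 kg; G = 6.674×10^-11 N·m²/kg².
r = 3031 m
3031 m × (1 mi / 1609 m) = 1.883 mi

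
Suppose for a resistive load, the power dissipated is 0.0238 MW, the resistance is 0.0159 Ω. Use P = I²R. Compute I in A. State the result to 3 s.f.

1220 A

Rearranging P = I²R for I: I = √(P/R).
P = 0.0238 MW = 23800 W; R = 0.0159 Ω.
I = 1223 A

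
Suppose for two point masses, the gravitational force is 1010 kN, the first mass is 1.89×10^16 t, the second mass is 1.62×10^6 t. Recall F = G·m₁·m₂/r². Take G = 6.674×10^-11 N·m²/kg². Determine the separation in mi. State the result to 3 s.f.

From Newton's law of gravitation: r = √(G·m₁m₂/F).
F = 1010 kN = 1.010×10^6 N; m₁ = 1.89×10^16 t = 1.890×10^19 kg; m₂ = 1.62×10^6 t = 1.620×10^9 kg; G = 6.674×10^-11 N·m²/kg².
r = 1.422×10^6 m
1.422×10^6 m × (1 mi / 1609 m) = 883.8 mi

884 mi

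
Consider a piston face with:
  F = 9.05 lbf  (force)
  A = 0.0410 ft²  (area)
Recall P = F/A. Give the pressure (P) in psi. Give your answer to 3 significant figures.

1.53 psi

P is given directly by: P = F/A.
F = 9.05 lbf = 40.26 N; A = 0.0410 ft² = 0.003809 m².
P = 10569 Pa
10569 Pa × (1 psi / 6895 Pa) = 1.533 psi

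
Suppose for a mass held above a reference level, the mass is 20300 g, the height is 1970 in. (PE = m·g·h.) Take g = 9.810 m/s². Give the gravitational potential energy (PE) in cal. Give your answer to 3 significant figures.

2380 cal

Directly: PE = mgh.
m = 20300 g = 20.30 kg; h = 1970 in = 50.04 m; g = 9.810 m/s².
PE = 9965 J
9965 J × (1 cal / 4.184 J) = 2382 cal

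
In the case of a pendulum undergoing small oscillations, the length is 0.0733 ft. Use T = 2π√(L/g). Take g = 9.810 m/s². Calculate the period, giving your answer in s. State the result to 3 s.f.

T is given directly by: T = 2π√(L/g).
L = 0.0733 ft = 0.02234 m; g = 9.810 m/s².
T = 0.2999 s

0.300 s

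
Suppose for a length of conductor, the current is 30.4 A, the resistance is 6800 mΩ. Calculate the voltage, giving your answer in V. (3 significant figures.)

207 V

Directly: V = IR.
I = 30.4 A; R = 6800 mΩ = 6.800 Ω.
V = 206.7 V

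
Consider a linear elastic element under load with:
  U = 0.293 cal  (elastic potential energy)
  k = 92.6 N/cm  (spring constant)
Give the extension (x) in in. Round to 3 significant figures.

0.641 in

Solving U = ½k·x² for x: x = √(2U/k).
U = 0.293 cal = 1.226 J; k = 92.6 N/cm = 9260 N/m.
x = 0.01627 m
0.01627 m × (1 in / 0.02540 m) = 0.6406 in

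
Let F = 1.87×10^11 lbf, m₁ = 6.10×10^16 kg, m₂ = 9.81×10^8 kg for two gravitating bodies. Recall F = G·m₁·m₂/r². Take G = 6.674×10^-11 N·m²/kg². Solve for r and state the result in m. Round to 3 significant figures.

Rearranging: r = √(G·m₁m₂/F).
F = 1.87×10^11 lbf = 8.318×10^11 N; m₁ = 6.10×10^16 kg; m₂ = 9.81×10^8 kg; G = 6.674×10^-11 N·m²/kg².
r = 69.29 m

69.3 m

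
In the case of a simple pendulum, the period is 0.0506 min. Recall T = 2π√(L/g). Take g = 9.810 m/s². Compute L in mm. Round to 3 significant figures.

2290 mm

Rearranging: L = g·(T/2π)².
T = 0.0506 min = 3.036 s; g = 9.810 m/s².
L = 2.290 m
2.290 m × (1 mm / 0.001000 m) = 2290 mm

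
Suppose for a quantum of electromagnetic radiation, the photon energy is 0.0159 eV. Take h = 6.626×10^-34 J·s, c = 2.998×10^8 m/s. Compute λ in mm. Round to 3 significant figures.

Solving E = h·c/λ for λ: λ = hc/E.
E = 0.0159 eV = 2.547×10^-21 J; h = 6.626×10^-34 J·s; c = 2.998×10^8 m/s.
λ = 7.798×10^-5 m
7.798×10^-5 m × (1 mm / 0.001000 m) = 0.07798 mm

0.0780 mm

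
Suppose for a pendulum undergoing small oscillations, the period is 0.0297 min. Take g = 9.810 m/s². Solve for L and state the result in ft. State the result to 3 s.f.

2.59 ft

Rearranging: L = g·(T/2π)².
T = 0.0297 min = 1.782 s; g = 9.810 m/s².
L = 0.7891 m
0.7891 m × (1 ft / 0.3048 m) = 2.589 ft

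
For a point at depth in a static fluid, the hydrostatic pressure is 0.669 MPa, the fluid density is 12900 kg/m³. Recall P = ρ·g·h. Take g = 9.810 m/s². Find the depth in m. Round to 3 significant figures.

5.29 m

Rearranging P = ρ·g·h for h: h = P/(ρ·g).
P = 0.669 MPa = 6.690×10^5 Pa; ρ = 12900 kg/m³; g = 9.810 m/s².
h = 5.286 m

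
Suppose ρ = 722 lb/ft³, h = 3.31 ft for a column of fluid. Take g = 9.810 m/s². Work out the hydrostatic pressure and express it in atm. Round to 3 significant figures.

P is given directly by: P = ρgh.
ρ = 722 lb/ft³ = 11565 kg/m³; h = 3.31 ft = 1.009 m; g = 9.810 m/s².
P = 1.145×10^5 Pa
1.145×10^5 Pa × (1 atm / 1.013×10^5 Pa) = 1.130 atm

1.13 atm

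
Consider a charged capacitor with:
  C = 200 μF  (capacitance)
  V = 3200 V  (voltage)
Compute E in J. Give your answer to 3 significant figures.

1020 J

Directly: E = ½CV².
C = 200 μF = 2.000×10^-4 F; V = 3200 V.
E = 1024 J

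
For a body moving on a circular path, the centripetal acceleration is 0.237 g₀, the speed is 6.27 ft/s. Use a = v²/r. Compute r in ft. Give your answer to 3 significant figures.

5.16 ft

Rearranging: r = v²/a.
a = 0.237 g₀ = 2.324 m/s²; v = 6.27 ft/s = 1.911 m/s.
r = 1.571 m
1.571 m × (1 ft / 0.3048 m) = 5.156 ft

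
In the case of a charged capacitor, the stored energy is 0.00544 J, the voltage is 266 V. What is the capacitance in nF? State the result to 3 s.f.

154 nF

Rearranging E = ½C·V² for C: C = 2E/V².
E = 0.00544 J; V = 266 V.
C = 1.538×10^-7 F
1.538×10^-7 F × (1 nF / 1.000×10^-9 F) = 153.8 nF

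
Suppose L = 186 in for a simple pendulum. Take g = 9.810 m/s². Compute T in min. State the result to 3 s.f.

T is given directly by: T = 2π√(L/g).
L = 186 in = 4.724 m; g = 9.810 m/s².
T = 4.360 s
4.360 s × (1 min / 60.00 s) = 0.07267 min

0.0727 min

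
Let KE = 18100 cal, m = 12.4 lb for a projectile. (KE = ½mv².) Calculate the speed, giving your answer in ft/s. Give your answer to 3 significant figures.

538 ft/s

Solving KE = ½mv² for v: v = √(2·KE/m).
KE = 18100 cal = 75730 J; m = 12.4 lb = 5.625 kg.
v = 164.1 m/s
164.1 m/s × (1 ft/s / 0.3048 m/s) = 538.4 ft/s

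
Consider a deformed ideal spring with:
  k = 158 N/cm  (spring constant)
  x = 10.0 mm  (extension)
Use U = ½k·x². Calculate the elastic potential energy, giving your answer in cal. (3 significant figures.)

0.189 cal

Directly: U = ½kx².
k = 158 N/cm = 15800 N/m; x = 10.0 mm = 0.01000 m.
U = 0.7900 J
0.7900 J × (1 cal / 4.184 J) = 0.1888 cal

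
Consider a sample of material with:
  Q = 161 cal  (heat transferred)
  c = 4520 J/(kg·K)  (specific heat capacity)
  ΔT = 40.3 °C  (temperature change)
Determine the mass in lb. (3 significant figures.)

Rearranging Q = m·c·ΔT for m: m = Q/(c·ΔT).
Q = 161 cal = 673.6 J; c = 4520 J/(kg·K); ΔT = 40.3 °C = 40.30 K.
m = 0.003698 kg
0.003698 kg × (1 lb / 0.4536 kg) = 0.008153 lb

0.00815 lb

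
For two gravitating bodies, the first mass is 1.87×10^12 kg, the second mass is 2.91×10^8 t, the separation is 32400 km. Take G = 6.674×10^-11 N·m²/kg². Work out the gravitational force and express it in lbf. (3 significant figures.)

0.00778 lbf

From Newton's law of gravitation: F = Gm₁m₂/r².
m₁ = 1.87×10^12 kg; m₂ = 2.91×10^8 t = 2.910×10^11 kg; r = 32400 km = 3.240×10^7 m; G = 6.674×10^-11 N·m²/kg².
F = 0.03460 N
0.03460 N × (1 lbf / 4.448 N) = 0.007778 lbf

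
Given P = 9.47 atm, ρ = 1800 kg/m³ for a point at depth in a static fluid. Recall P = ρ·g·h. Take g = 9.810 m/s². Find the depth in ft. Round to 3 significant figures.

178 ft

Solving P = ρ·g·h for h: h = P/(ρ·g).
P = 9.47 atm = 9.595×10^5 Pa; ρ = 1800 kg/m³; g = 9.810 m/s².
h = 54.34 m
54.34 m × (1 ft / 0.3048 m) = 178.3 ft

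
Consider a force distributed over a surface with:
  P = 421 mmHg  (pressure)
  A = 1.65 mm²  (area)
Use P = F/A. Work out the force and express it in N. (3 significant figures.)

Solving P = F/A for F: F = P·A.
P = 421 mmHg = 56129 Pa; A = 1.65 mm² = 1.650×10^-6 m².
F = 0.09261 N

0.0926 N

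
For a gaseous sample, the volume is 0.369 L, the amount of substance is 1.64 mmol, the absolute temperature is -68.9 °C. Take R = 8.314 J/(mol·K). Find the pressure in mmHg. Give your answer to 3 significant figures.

56.6 mmHg

From the ideal-gas law: P = nRT/V.
V = 0.369 L = 3.690×10^-4 m³; n = 1.64 mmol = 0.001640 mol; T = -68.9 °C = 204.2 K; R = 8.314 J/(mol·K).
P = 7547 Pa
7547 Pa × (1 mmHg / 133.3 Pa) = 56.61 mmHg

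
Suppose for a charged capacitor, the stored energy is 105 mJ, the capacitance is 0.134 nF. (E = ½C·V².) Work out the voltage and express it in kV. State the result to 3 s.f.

Rearranging: V = √(2E/C).
E = 105 mJ = 0.1050 J; C = 0.134 nF = 1.340×10^-10 F.
V = 39587 V
39587 V × (1 kV / 1000 V) = 39.59 kV

39.6 kV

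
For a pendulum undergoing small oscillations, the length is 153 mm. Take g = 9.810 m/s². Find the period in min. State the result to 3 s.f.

0.0131 min

Directly: T = 2π√(L/g).
L = 153 mm = 0.1530 m; g = 9.810 m/s².
T = 0.7847 s
0.7847 s × (1 min / 60.00 s) = 0.01308 min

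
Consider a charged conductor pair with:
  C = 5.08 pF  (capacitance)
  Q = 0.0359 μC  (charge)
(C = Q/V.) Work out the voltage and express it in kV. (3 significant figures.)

Rearranging: V = Q/C.
C = 5.08 pF = 5.080×10^-12 F; Q = 0.0359 μC = 3.590×10^-8 C.
V = 7067 V
7067 V × (1 kV / 1000 V) = 7.067 kV

7.07 kV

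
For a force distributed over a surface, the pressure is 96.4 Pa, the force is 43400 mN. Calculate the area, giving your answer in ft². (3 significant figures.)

4.85 ft²

Rearranging: A = F/P.
P = 96.4 Pa; F = 43400 mN = 43.40 N.
A = 0.4502 m²
0.4502 m² × (1 ft² / 0.09290 m²) = 4.846 ft²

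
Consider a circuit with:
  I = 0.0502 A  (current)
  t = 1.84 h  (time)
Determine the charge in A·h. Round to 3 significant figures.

q is given directly by: q = It.
I = 0.0502 A; t = 1.84 h = 6624 s.
q = 332.5 C
332.5 C × (1 A·h / 3600 C) = 0.09237 A·h

0.0924 A·h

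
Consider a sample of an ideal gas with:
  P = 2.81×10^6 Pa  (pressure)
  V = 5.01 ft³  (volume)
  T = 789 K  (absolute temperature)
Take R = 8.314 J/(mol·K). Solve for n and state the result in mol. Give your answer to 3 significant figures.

60.8 mol

From the ideal-gas law: n = PV/(RT).
P = 2.81×10^6 Pa; V = 5.01 ft³ = 0.1419 m³; T = 789 K; R = 8.314 J/(mol·K).
n = 60.77 mol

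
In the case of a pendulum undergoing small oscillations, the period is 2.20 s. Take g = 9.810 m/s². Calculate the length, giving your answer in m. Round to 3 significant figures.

1.20 m

Solving T = 2π√(L/g) for L: L = g·(T/2π)².
T = 2.20 s; g = 9.810 m/s².
L = 1.203 m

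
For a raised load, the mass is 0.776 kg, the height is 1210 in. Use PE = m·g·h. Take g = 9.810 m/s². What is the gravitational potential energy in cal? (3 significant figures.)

55.9 cal

Directly: PE = mgh.
m = 0.776 kg; h = 1210 in = 30.73 m; g = 9.810 m/s².
PE = 234.0 J
234.0 J × (1 cal / 4.184 J) = 55.92 cal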